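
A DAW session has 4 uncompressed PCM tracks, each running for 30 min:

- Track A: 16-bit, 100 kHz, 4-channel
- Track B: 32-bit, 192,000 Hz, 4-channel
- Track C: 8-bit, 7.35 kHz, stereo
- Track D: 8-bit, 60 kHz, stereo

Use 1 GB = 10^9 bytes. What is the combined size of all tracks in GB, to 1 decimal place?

30 min = 1,800 s.
Track A: 100,000 × 1,800 × 2 × 4 = 1,440,000,000 bytes.
Track B: 192,000 × 1,800 × 4 × 4 = 5,529,600,000 bytes.
Track C: 7,350 × 1,800 × 1 × 2 = 26,460,000 bytes.
Track D: 60,000 × 1,800 × 1 × 2 = 216,000,000 bytes.
Total = 7,212,060,000 bytes = 7.2 GB.

7.2 GB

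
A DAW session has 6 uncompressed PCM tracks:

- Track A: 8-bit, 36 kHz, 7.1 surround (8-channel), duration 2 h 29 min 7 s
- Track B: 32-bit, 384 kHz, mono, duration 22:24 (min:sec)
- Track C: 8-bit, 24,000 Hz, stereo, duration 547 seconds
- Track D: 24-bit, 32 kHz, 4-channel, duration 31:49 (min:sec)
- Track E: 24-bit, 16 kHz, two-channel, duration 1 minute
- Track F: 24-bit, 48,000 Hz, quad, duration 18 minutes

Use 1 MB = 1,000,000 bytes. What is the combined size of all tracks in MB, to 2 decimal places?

Track A: 2 h 29 min 7 s = 8,947 s; 36,000 × 8,947 × 1 × 8 = 2,576,736,000 bytes.
Track B: 22:24 (min:sec) = 1,344 s; 384,000 × 1,344 × 4 × 1 = 2,064,384,000 bytes.
Track C: 24,000 × 547 × 1 × 2 = 26,256,000 bytes.
Track D: 31:49 (min:sec) = 1,909 s; 32,000 × 1,909 × 3 × 4 = 733,056,000 bytes.
Track E: 1 minute = 60 s; 16,000 × 60 × 3 × 2 = 5,760,000 bytes.
Track F: 18 minutes = 1,080 s; 48,000 × 1,080 × 3 × 4 = 622,080,000 bytes.
Total = 6,028,272,000 bytes = 6028.27 MB.

6028.27 MB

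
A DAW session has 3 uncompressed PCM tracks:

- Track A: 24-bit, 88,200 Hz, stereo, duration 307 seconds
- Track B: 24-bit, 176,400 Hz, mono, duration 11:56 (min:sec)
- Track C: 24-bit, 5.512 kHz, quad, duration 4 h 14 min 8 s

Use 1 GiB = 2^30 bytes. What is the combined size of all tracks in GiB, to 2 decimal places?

1.44 GiB

Track A: 88,200 × 307 × 3 × 2 = 162,464,400 bytes.
Track B: 11:56 (min:sec) = 716 s; 176,400 × 716 × 3 × 1 = 378,907,200 bytes.
Track C: 4 h 14 min 8 s = 15,248 s; 5,512 × 15,248 × 3 × 4 = 1,008,563,712 bytes.
Total = 1,549,935,312 bytes = 1.44 GiB.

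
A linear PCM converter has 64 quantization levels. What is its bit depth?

6 bits

log2(64) = 6.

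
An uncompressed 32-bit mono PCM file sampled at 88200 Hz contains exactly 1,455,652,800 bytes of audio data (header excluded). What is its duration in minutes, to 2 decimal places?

Byte rate = 88,200 × 4 × 1 = 352,800 bytes/s.
Duration = 1,455,652,800 / 352,800 = 4,126 s.
4,126 s / 60 = 68.77 minutes.

68.77 minutes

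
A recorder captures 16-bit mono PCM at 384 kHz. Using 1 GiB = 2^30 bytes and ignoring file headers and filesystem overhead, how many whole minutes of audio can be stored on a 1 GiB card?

Uncompressed byte rate = 384,000 × 2 × 1 = 768,000 bytes/s.
Capacity = 1 × 1,073,741,824 = 1,073,741,824 bytes.
1,073,741,824 / 768,000 ≈ 1398.1 s → 23 minutes.

23 minutes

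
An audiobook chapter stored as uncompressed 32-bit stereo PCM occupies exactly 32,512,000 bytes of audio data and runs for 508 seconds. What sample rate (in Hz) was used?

8,000 Hz

Bytes = sample_rate × seconds × bytes_per_sample × channels.
sample_rate = 32,512,000 / (508 × 4 × 2) = 32,512,000 / 4,064 = 8,000 Hz.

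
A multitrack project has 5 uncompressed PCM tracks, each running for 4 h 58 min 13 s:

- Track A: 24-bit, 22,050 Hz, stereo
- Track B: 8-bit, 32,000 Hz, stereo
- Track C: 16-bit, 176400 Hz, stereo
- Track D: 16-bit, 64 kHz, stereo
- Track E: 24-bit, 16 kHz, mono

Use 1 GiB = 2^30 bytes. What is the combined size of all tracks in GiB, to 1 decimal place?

20.1 GiB

4 h 58 min 13 s = 17,893 s.
Track A: 22,050 × 17,893 × 3 × 2 = 2,367,243,900 bytes.
Track B: 32,000 × 17,893 × 1 × 2 = 1,145,152,000 bytes.
Track C: 176,400 × 17,893 × 2 × 2 = 12,625,300,800 bytes.
Track D: 64,000 × 17,893 × 2 × 2 = 4,580,608,000 bytes.
Track E: 16,000 × 17,893 × 3 × 1 = 858,864,000 bytes.
Total = 21,577,168,700 bytes = 20.1 GiB.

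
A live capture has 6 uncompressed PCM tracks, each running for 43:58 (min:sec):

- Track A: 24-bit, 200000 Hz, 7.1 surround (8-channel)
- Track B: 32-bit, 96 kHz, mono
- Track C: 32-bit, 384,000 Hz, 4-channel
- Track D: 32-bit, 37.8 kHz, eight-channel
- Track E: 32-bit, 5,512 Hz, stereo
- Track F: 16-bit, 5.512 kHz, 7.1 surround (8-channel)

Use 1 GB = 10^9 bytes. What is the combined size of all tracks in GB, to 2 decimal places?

43:58 (min:sec) = 2,638 s.
Track A: 200,000 × 2,638 × 3 × 8 = 12,662,400,000 bytes.
Track B: 96,000 × 2,638 × 4 × 1 = 1,012,992,000 bytes.
Track C: 384,000 × 2,638 × 4 × 4 = 16,207,872,000 bytes.
Track D: 37,800 × 2,638 × 4 × 8 = 3,190,924,800 bytes.
Track E: 5,512 × 2,638 × 4 × 2 = 116,325,248 bytes.
Track F: 5,512 × 2,638 × 2 × 8 = 232,650,496 bytes.
Total = 33,423,164,544 bytes = 33.42 GB.

33.42 GB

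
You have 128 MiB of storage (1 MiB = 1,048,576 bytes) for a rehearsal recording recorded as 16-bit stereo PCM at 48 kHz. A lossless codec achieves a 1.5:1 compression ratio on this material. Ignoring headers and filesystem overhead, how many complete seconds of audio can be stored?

1,048 seconds

Uncompressed byte rate = 48,000 × 2 × 2 = 192,000 bytes/s.
After 1.5:1 compression, effective rate ≈ 128000 bytes/s.
Capacity = 128 × 1,048,576 = 134,217,728 bytes.
134,217,728 / effective rate ≈ 1048.58 s → 1,048 seconds.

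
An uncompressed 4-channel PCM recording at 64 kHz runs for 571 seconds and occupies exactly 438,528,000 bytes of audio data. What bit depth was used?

24 bits

Bytes per sample = 438,528,000 / (64,000 × 571 × 4) = 438,528,000 / 146,176,000 = 3.
Bit depth = 3 × 8 = 24 bits.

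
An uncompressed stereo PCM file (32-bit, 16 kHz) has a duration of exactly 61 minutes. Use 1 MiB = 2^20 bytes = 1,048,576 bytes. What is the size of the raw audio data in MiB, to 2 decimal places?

446.78 MiB

Duration = exactly 61 minutes = 3,660 s.
Bytes = 16,000 samples/s × 3,660 s × 4 bytes/sample × 2 ch = 468,480,000 bytes.
468,480,000 / 1,048,576 = 446.78 MiB.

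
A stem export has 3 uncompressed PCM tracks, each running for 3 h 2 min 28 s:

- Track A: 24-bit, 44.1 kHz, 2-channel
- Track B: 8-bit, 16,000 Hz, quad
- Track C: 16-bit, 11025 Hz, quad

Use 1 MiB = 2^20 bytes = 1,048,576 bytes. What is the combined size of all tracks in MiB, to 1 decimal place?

4351.7 MiB

3 h 2 min 28 s = 10,948 s.
Track A: 44,100 × 10,948 × 3 × 2 = 2,896,840,800 bytes.
Track B: 16,000 × 10,948 × 1 × 4 = 700,672,000 bytes.
Track C: 11,025 × 10,948 × 2 × 4 = 965,613,600 bytes.
Total = 4,563,126,400 bytes = 4351.7 MiB.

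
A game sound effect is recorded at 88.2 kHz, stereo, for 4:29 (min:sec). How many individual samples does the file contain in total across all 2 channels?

47,451,600 samples

4:29 (min:sec) = 269 s.
88,200 × 269 s × 2 ch = 47,451,600 samples.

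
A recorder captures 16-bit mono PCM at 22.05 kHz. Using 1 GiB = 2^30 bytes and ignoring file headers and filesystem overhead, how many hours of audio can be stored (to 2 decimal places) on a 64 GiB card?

432.85 hours

Uncompressed byte rate = 22,050 × 2 × 1 = 44,100 bytes/s.
Capacity = 64 × 1,073,741,824 = 68,719,476,736 bytes.
68,719,476,736 / 44,100 ≈ 1558264.78 s → 432.85 hours.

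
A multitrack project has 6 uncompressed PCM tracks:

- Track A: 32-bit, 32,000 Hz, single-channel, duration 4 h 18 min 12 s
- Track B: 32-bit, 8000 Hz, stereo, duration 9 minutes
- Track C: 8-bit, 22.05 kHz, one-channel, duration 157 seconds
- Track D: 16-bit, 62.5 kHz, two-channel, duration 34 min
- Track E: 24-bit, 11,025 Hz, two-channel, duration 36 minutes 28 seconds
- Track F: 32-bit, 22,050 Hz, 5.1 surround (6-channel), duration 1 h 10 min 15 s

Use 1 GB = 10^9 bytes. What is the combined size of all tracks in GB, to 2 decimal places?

4.91 GB

Track A: 4 h 18 min 12 s = 15,492 s; 32,000 × 15,492 × 4 × 1 = 1,982,976,000 bytes.
Track B: 9 minutes = 540 s; 8,000 × 540 × 4 × 2 = 34,560,000 bytes.
Track C: 22,050 × 157 × 1 × 1 = 3,461,850 bytes.
Track D: 34 min = 2,040 s; 62,500 × 2,040 × 2 × 2 = 510,000,000 bytes.
Track E: 36 minutes 28 seconds = 2,188 s; 11,025 × 2,188 × 3 × 2 = 144,736,200 bytes.
Track F: 1 h 10 min 15 s = 4,215 s; 22,050 × 4,215 × 4 × 6 = 2,230,578,000 bytes.
Total = 4,906,312,050 bytes = 4.91 GB.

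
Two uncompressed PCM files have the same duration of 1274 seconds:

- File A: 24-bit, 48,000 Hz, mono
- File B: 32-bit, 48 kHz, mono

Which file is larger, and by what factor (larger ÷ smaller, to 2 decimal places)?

File A: 48,000 × 3 × 1 = 144,000 bytes/s.
File B: 48,000 × 4 × 1 = 192,000 bytes/s.
File B is larger; ratio = 244,608,000 / 183,456,000 = 1.33.

File B, by a factor of 1.33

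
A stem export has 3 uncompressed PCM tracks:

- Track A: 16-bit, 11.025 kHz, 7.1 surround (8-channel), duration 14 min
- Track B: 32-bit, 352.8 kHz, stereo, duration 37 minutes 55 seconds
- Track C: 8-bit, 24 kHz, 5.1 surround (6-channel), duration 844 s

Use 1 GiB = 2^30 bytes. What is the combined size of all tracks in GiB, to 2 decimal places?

Track A: 14 min = 840 s; 11,025 × 840 × 2 × 8 = 148,176,000 bytes.
Track B: 37 minutes 55 seconds = 2,275 s; 352,800 × 2,275 × 4 × 2 = 6,420,960,000 bytes.
Track C: 24,000 × 844 × 1 × 6 = 121,536,000 bytes.
Total = 6,690,672,000 bytes = 6.23 GiB.

6.23 GiB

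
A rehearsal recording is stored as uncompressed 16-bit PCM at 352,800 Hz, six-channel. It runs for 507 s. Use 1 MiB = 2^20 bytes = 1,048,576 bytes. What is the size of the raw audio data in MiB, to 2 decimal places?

Bytes = 352,800 samples/s × 507 s × 2 bytes/sample × 6 ch = 2,146,435,200 bytes.
2,146,435,200 / 1,048,576 = 2047.00 MiB.

2047.00 MiB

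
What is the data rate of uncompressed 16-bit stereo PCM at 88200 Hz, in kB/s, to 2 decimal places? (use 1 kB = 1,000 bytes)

352.80 kB/s

Bit rate = 88,200 × 16 × 2 = 2,822,400 bits/s.
2,822,400 / 8 = 352,800 B/s = 352.80 kB/s.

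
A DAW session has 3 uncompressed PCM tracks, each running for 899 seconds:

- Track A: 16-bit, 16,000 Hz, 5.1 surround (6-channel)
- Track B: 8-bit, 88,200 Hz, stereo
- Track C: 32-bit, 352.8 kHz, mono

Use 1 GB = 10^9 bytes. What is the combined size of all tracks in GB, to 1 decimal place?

1.6 GB

Track A: 16,000 × 899 × 2 × 6 = 172,608,000 bytes.
Track B: 88,200 × 899 × 1 × 2 = 158,583,600 bytes.
Track C: 352,800 × 899 × 4 × 1 = 1,268,668,800 bytes.
Total = 1,599,860,400 bytes = 1.6 GB.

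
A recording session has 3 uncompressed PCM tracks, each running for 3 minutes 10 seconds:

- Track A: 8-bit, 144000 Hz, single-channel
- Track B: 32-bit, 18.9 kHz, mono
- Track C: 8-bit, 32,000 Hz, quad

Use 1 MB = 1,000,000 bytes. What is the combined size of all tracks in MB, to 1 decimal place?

66.0 MB

3 minutes 10 seconds = 190 s.
Track A: 144,000 × 190 × 1 × 1 = 27,360,000 bytes.
Track B: 18,900 × 190 × 4 × 1 = 14,364,000 bytes.
Track C: 32,000 × 190 × 1 × 4 = 24,320,000 bytes.
Total = 66,044,000 bytes = 66.0 MB.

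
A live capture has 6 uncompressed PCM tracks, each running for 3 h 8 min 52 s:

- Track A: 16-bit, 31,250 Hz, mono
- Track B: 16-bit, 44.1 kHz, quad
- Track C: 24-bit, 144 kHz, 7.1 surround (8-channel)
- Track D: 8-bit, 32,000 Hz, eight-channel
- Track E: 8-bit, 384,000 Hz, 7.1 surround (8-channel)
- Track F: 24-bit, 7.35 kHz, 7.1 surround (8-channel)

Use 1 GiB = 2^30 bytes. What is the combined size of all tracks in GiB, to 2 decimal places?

3 h 8 min 52 s = 11,332 s.
Track A: 31,250 × 11,332 × 2 × 1 = 708,250,000 bytes.
Track B: 44,100 × 11,332 × 2 × 4 = 3,997,929,600 bytes.
Track C: 144,000 × 11,332 × 3 × 8 = 39,163,392,000 bytes.
Track D: 32,000 × 11,332 × 1 × 8 = 2,900,992,000 bytes.
Track E: 384,000 × 11,332 × 1 × 8 = 34,811,904,000 bytes.
Track F: 7,350 × 11,332 × 3 × 8 = 1,998,964,800 bytes.
Total = 83,581,432,400 bytes = 77.84 GiB.

77.84 GiB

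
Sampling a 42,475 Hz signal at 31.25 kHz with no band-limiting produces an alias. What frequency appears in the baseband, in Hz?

11,225 Hz

Nyquist = 31,250/2 = 15,625 Hz; 42,475 Hz exceeds it.
Alias = |42,475 − 1×31,250| = |42,475 − 31,250| = 11,225 Hz.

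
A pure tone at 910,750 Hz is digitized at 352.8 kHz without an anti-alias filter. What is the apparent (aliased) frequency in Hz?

147,650 Hz

Nyquist = 352,800/2 = 176,400 Hz; 910,750 Hz exceeds it.
Alias = |910,750 − 3×352,800| = |910,750 − 1,058,400| = 147,650 Hz.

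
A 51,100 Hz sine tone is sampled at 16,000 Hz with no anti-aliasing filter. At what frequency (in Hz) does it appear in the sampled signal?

Nyquist = 16,000/2 = 8,000 Hz; 51,100 Hz exceeds it.
Alias = |51,100 − 3×16,000| = |51,100 − 48,000| = 3,100 Hz.

3,100 Hz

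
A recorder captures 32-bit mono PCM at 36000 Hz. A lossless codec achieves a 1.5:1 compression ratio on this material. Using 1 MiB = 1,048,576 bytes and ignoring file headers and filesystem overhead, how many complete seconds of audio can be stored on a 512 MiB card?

Uncompressed byte rate = 36,000 × 4 × 1 = 144,000 bytes/s.
After 1.5:1 compression, effective rate ≈ 96000 bytes/s.
Capacity = 512 × 1,048,576 = 536,870,912 bytes.
536,870,912 / effective rate ≈ 5592.41 s → 5,592 seconds.

5,592 seconds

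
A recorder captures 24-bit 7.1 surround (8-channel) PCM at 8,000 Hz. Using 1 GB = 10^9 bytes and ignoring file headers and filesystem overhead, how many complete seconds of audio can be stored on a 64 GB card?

333,333 seconds

Uncompressed byte rate = 8,000 × 3 × 8 = 192,000 bytes/s.
Capacity = 64 × 1,000,000,000 = 64,000,000,000 bytes.
64,000,000,000 / 192,000 ≈ 333333.33 s → 333,333 seconds.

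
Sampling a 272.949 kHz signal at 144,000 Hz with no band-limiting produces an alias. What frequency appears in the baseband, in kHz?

15.051 kHz

Nyquist = 144,000/2 = 72,000 Hz; 272,949 Hz exceeds it.
Alias = |272,949 − 2×144,000| = |272,949 − 288,000| = 15,051 Hz = 15.051 kHz.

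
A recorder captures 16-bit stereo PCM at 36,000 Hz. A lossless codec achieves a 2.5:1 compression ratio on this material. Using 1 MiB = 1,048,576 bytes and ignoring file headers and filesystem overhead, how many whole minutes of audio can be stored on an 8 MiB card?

2 minutes

Uncompressed byte rate = 36,000 × 2 × 2 = 144,000 bytes/s.
After 2.5:1 compression, effective rate ≈ 57600 bytes/s.
Capacity = 8 × 1,048,576 = 8,388,608 bytes.
8,388,608 / effective rate ≈ 145.64 s → 2 minutes.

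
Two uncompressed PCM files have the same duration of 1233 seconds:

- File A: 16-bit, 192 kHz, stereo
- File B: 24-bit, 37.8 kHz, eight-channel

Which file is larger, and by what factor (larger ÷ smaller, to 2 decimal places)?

File A: 192,000 × 2 × 2 = 768,000 bytes/s.
File B: 37,800 × 3 × 8 = 907,200 bytes/s.
File B is larger; ratio = 1,118,577,600 / 946,944,000 = 1.18.

File B, by a factor of 1.18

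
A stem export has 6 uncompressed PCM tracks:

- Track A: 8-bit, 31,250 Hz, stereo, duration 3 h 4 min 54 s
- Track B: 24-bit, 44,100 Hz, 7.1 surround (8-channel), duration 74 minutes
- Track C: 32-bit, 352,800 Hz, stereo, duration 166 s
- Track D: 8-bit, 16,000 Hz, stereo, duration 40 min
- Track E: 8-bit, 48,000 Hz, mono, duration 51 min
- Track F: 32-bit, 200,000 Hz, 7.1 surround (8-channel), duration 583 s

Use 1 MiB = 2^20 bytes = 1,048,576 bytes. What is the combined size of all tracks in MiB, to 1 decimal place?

Track A: 3 h 4 min 54 s = 11,094 s; 31,250 × 11,094 × 1 × 2 = 693,375,000 bytes.
Track B: 74 minutes = 4,440 s; 44,100 × 4,440 × 3 × 8 = 4,699,296,000 bytes.
Track C: 352,800 × 166 × 4 × 2 = 468,518,400 bytes.
Track D: 40 min = 2,400 s; 16,000 × 2,400 × 1 × 2 = 76,800,000 bytes.
Track E: 51 min = 3,060 s; 48,000 × 3,060 × 1 × 1 = 146,880,000 bytes.
Track F: 200,000 × 583 × 4 × 8 = 3,731,200,000 bytes.
Total = 9,816,069,400 bytes = 9361.3 MiB.

9361.3 MiB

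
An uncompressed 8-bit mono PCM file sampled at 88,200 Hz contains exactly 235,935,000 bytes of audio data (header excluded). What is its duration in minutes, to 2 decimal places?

Byte rate = 88,200 × 1 × 1 = 88,200 bytes/s.
Duration = 235,935,000 / 88,200 = 2,675 s.
2,675 s / 60 = 44.58 minutes.

44.58 minutes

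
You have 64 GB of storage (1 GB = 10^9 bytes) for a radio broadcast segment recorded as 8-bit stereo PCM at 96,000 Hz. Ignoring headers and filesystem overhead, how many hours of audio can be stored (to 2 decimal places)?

Uncompressed byte rate = 96,000 × 1 × 2 = 192,000 bytes/s.
Capacity = 64 × 1,000,000,000 = 64,000,000,000 bytes.
64,000,000,000 / 192,000 ≈ 333333.33 s → 92.59 hours.

92.59 hours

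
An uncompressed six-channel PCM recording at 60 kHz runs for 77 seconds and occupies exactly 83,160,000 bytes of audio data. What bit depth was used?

24 bits

Bytes per sample = 83,160,000 / (60,000 × 77 × 6) = 83,160,000 / 27,720,000 = 3.
Bit depth = 3 × 8 = 24 bits.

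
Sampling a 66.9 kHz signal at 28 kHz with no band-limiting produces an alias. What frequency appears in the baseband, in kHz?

Nyquist = 28,000/2 = 14,000 Hz; 66,900 Hz exceeds it.
Alias = |66,900 − 2×28,000| = |66,900 − 56,000| = 10,900 Hz = 10.9 kHz.

10.9 kHz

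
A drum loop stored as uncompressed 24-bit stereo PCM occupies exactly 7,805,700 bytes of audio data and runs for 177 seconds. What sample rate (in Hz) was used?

7,350 Hz

Bytes = sample_rate × seconds × bytes_per_sample × channels.
sample_rate = 7,805,700 / (177 × 3 × 2) = 7,805,700 / 1,062 = 7,350 Hz.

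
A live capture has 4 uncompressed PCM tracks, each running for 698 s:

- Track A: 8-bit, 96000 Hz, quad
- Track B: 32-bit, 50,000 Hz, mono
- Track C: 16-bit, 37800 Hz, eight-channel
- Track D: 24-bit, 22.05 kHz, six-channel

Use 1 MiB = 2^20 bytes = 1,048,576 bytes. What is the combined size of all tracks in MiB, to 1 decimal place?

1055.5 MiB

Track A: 96,000 × 698 × 1 × 4 = 268,032,000 bytes.
Track B: 50,000 × 698 × 4 × 1 = 139,600,000 bytes.
Track C: 37,800 × 698 × 2 × 8 = 422,150,400 bytes.
Track D: 22,050 × 698 × 3 × 6 = 277,036,200 bytes.
Total = 1,106,818,600 bytes = 1055.5 MiB.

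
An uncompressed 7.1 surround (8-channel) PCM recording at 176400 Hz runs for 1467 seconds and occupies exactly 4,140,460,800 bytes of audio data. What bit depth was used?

16 bits

Bytes per sample = 4,140,460,800 / (176,400 × 1,467 × 8) = 4,140,460,800 / 2,070,230,400 = 2.
Bit depth = 2 × 8 = 16 bits.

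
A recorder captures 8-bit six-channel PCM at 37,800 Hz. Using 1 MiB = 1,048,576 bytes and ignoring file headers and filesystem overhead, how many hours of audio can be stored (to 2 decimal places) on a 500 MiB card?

0.64 hours

Uncompressed byte rate = 37,800 × 1 × 6 = 226,800 bytes/s.
Capacity = 500 × 1,048,576 = 524,288,000 bytes.
524,288,000 / 226,800 ≈ 2311.68 s → 0.64 hours.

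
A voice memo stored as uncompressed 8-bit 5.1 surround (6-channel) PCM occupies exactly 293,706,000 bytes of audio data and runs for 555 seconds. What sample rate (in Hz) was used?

Bytes = sample_rate × seconds × bytes_per_sample × channels.
sample_rate = 293,706,000 / (555 × 1 × 6) = 293,706,000 / 3,330 = 88,200 Hz.

88,200 Hz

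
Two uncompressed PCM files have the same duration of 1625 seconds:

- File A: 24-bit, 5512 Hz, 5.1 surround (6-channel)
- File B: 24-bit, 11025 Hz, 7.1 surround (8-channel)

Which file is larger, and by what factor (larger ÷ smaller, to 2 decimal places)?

File A: 5,512 × 3 × 6 = 99,216 bytes/s.
File B: 11,025 × 3 × 8 = 264,600 bytes/s.
File B is larger; ratio = 429,975,000 / 161,226,000 = 2.67.

File B, by a factor of 2.67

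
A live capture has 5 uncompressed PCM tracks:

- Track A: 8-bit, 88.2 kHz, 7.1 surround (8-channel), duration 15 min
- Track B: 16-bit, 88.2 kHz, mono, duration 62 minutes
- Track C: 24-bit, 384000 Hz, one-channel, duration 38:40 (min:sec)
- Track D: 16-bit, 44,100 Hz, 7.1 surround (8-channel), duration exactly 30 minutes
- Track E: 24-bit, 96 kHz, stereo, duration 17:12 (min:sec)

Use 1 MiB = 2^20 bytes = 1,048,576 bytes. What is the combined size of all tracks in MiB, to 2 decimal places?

Track A: 15 min = 900 s; 88,200 × 900 × 1 × 8 = 635,040,000 bytes.
Track B: 62 minutes = 3,720 s; 88,200 × 3,720 × 2 × 1 = 656,208,000 bytes.
Track C: 38:40 (min:sec) = 2,320 s; 384,000 × 2,320 × 3 × 1 = 2,672,640,000 bytes.
Track D: exactly 30 minutes = 1,800 s; 44,100 × 1,800 × 2 × 8 = 1,270,080,000 bytes.
Track E: 17:12 (min:sec) = 1,032 s; 96,000 × 1,032 × 3 × 2 = 594,432,000 bytes.
Total = 5,828,400,000 bytes = 5558.40 MiB.

5558.40 MiB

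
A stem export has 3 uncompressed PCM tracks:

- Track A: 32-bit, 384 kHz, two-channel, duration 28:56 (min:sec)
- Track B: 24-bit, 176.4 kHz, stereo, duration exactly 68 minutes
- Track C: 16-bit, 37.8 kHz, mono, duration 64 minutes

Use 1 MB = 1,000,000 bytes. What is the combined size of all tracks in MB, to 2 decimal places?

9941.57 MB

Track A: 28:56 (min:sec) = 1,736 s; 384,000 × 1,736 × 4 × 2 = 5,332,992,000 bytes.
Track B: exactly 68 minutes = 4,080 s; 176,400 × 4,080 × 3 × 2 = 4,318,272,000 bytes.
Track C: 64 minutes = 3,840 s; 37,800 × 3,840 × 2 × 1 = 290,304,000 bytes.
Total = 9,941,568,000 bytes = 9941.57 MB.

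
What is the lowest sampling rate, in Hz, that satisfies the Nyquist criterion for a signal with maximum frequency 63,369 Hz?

126,738 Hz

Minimum sample rate = 2 × 63,369 Hz = 126,738 Hz.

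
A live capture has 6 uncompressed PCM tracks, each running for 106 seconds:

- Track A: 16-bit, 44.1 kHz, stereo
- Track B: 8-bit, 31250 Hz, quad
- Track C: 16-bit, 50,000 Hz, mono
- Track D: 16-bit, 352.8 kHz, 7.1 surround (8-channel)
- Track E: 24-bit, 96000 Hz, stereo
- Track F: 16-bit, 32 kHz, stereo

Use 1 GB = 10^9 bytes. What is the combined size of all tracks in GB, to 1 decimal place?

Track A: 44,100 × 106 × 2 × 2 = 18,698,400 bytes.
Track B: 31,250 × 106 × 1 × 4 = 13,250,000 bytes.
Track C: 50,000 × 106 × 2 × 1 = 10,600,000 bytes.
Track D: 352,800 × 106 × 2 × 8 = 598,348,800 bytes.
Track E: 96,000 × 106 × 3 × 2 = 61,056,000 bytes.
Track F: 32,000 × 106 × 2 × 2 = 13,568,000 bytes.
Total = 715,521,200 bytes = 0.7 GB.

0.7 GB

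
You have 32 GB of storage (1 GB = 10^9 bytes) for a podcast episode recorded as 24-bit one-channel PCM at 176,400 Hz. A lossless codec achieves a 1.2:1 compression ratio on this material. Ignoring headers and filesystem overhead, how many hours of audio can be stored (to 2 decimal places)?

20.16 hours

Uncompressed byte rate = 176,400 × 3 × 1 = 529,200 bytes/s.
After 1.2:1 compression, effective rate ≈ 441000 bytes/s.
Capacity = 32 × 1,000,000,000 = 32,000,000,000 bytes.
32,000,000,000 / effective rate ≈ 72562.36 s → 20.16 hours.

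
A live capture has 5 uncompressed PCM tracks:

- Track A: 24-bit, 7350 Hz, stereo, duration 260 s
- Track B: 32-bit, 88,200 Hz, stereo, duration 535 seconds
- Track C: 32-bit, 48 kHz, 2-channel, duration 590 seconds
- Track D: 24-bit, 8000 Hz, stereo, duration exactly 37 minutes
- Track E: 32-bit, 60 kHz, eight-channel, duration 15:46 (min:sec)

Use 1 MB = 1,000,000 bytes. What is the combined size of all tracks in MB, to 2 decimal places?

2538.40 MB

Track A: 7,350 × 260 × 3 × 2 = 11,466,000 bytes.
Track B: 88,200 × 535 × 4 × 2 = 377,496,000 bytes.
Track C: 48,000 × 590 × 4 × 2 = 226,560,000 bytes.
Track D: exactly 37 minutes = 2,220 s; 8,000 × 2,220 × 3 × 2 = 106,560,000 bytes.
Track E: 15:46 (min:sec) = 946 s; 60,000 × 946 × 4 × 8 = 1,816,320,000 bytes.
Total = 2,538,402,000 bytes = 2538.40 MB.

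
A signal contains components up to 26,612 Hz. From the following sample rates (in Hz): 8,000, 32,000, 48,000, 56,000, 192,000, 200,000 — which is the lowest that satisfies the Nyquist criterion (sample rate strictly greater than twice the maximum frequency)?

56,000 Hz

Need sample rate > 2 × 26,612 = 53,224 Hz.
Lowest listed rate above 53,224 Hz is 56,000 Hz.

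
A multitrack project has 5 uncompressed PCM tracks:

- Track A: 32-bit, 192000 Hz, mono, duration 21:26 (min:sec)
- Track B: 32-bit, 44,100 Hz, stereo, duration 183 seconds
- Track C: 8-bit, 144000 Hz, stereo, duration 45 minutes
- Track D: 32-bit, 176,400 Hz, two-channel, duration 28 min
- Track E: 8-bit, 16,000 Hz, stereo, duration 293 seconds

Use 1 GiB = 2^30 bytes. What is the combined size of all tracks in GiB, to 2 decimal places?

3.92 GiB

Track A: 21:26 (min:sec) = 1,286 s; 192,000 × 1,286 × 4 × 1 = 987,648,000 bytes.
Track B: 44,100 × 183 × 4 × 2 = 64,562,400 bytes.
Track C: 45 minutes = 2,700 s; 144,000 × 2,700 × 1 × 2 = 777,600,000 bytes.
Track D: 28 min = 1,680 s; 176,400 × 1,680 × 4 × 2 = 2,370,816,000 bytes.
Track E: 16,000 × 293 × 1 × 2 = 9,376,000 bytes.
Total = 4,210,002,400 bytes = 3.92 GiB.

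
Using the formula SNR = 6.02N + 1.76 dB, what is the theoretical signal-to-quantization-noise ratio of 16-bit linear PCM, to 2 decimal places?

6.02 × 16 + 1.76 = 98.08 dB.

98.08 dB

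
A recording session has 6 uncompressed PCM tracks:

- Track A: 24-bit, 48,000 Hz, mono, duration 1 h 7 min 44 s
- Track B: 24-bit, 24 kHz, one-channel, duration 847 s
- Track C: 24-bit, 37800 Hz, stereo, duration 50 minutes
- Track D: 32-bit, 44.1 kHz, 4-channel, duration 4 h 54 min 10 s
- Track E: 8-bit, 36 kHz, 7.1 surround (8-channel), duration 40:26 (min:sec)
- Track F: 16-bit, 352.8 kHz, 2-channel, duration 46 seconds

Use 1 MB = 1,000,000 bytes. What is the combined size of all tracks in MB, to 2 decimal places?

14544.04 MB

Track A: 1 h 7 min 44 s = 4,064 s; 48,000 × 4,064 × 3 × 1 = 585,216,000 bytes.
Track B: 24,000 × 847 × 3 × 1 = 60,984,000 bytes.
Track C: 50 minutes = 3,000 s; 37,800 × 3,000 × 3 × 2 = 680,400,000 bytes.
Track D: 4 h 54 min 10 s = 17,650 s; 44,100 × 17,650 × 4 × 4 = 12,453,840,000 bytes.
Track E: 40:26 (min:sec) = 2,426 s; 36,000 × 2,426 × 1 × 8 = 698,688,000 bytes.
Track F: 352,800 × 46 × 2 × 2 = 64,915,200 bytes.
Total = 14,544,043,200 bytes = 14544.04 MB.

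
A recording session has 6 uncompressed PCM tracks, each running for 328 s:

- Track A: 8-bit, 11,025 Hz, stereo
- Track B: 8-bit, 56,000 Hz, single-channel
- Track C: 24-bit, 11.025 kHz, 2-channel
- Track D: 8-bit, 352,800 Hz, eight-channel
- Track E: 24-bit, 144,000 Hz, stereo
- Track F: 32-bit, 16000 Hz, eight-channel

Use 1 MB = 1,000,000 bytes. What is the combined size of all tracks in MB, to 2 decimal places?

1424.37 MB

Track A: 11,025 × 328 × 1 × 2 = 7,232,400 bytes.
Track B: 56,000 × 328 × 1 × 1 = 18,368,000 bytes.
Track C: 11,025 × 328 × 3 × 2 = 21,697,200 bytes.
Track D: 352,800 × 328 × 1 × 8 = 925,747,200 bytes.
Track E: 144,000 × 328 × 3 × 2 = 283,392,000 bytes.
Track F: 16,000 × 328 × 4 × 8 = 167,936,000 bytes.
Total = 1,424,372,800 bytes = 1424.37 MB.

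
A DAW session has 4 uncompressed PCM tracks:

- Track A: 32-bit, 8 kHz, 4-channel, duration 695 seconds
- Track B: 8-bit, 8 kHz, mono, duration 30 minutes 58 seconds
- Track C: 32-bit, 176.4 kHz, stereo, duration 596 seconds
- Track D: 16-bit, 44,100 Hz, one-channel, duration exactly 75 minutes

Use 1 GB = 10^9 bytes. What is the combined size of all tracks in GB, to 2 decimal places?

1.34 GB

Track A: 8,000 × 695 × 4 × 4 = 88,960,000 bytes.
Track B: 30 minutes 58 seconds = 1,858 s; 8,000 × 1,858 × 1 × 1 = 14,864,000 bytes.
Track C: 176,400 × 596 × 4 × 2 = 841,075,200 bytes.
Track D: exactly 75 minutes = 4,500 s; 44,100 × 4,500 × 2 × 1 = 396,900,000 bytes.
Total = 1,341,799,200 bytes = 1.34 GB.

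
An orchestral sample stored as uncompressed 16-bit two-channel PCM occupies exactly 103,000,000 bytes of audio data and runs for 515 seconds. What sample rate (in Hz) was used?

50,000 Hz

Bytes = sample_rate × seconds × bytes_per_sample × channels.
sample_rate = 103,000,000 / (515 × 2 × 2) = 103,000,000 / 2,060 = 50,000 Hz.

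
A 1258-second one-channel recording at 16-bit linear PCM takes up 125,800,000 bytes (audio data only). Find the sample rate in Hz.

Bytes = sample_rate × seconds × bytes_per_sample × channels.
sample_rate = 125,800,000 / (1,258 × 2 × 1) = 125,800,000 / 2,516 = 50,000 Hz.

50,000 Hz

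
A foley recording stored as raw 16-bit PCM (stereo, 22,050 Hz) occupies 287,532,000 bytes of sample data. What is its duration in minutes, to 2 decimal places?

54.33 minutes

Byte rate = 22,050 × 2 × 2 = 88,200 bytes/s.
Duration = 287,532,000 / 88,200 = 3,260 s.
3,260 s / 60 = 54.33 minutes.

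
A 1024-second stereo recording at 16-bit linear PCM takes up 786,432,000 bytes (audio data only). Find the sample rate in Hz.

Bytes = sample_rate × seconds × bytes_per_sample × channels.
sample_rate = 786,432,000 / (1,024 × 2 × 2) = 786,432,000 / 4,096 = 192,000 Hz.

192,000 Hz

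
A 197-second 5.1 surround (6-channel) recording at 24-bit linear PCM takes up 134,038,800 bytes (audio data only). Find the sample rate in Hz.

Bytes = sample_rate × seconds × bytes_per_sample × channels.
sample_rate = 134,038,800 / (197 × 3 × 6) = 134,038,800 / 3,546 = 37,800 Hz.

37,800 Hz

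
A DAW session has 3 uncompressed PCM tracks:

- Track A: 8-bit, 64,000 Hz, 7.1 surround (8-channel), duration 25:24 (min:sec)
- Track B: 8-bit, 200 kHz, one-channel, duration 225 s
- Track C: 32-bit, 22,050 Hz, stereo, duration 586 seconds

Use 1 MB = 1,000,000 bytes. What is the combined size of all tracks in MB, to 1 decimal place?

928.7 MB

Track A: 25:24 (min:sec) = 1,524 s; 64,000 × 1,524 × 1 × 8 = 780,288,000 bytes.
Track B: 200,000 × 225 × 1 × 1 = 45,000,000 bytes.
Track C: 22,050 × 586 × 4 × 2 = 103,370,400 bytes.
Total = 928,658,400 bytes = 928.7 MB.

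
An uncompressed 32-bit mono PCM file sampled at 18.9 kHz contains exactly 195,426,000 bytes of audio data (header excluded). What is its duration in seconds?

Byte rate = 18,900 × 4 × 1 = 75,600 bytes/s.
Duration = 195,426,000 / 75,600 = 2,585 s.

2,585 seconds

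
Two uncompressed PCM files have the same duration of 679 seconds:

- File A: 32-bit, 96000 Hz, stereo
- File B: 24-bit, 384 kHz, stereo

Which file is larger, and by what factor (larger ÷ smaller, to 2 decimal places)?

File B, by a factor of 3.00

File A: 96,000 × 4 × 2 = 768,000 bytes/s.
File B: 384,000 × 3 × 2 = 2,304,000 bytes/s.
File B is larger; ratio = 1,564,416,000 / 521,472,000 = 3.00.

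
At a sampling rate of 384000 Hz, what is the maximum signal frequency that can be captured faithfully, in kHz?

192 kHz

Nyquist frequency = sample rate / 2 = 384,000 / 2 = 192 kHz.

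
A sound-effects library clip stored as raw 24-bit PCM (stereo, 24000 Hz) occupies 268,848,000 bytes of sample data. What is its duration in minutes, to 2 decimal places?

Byte rate = 24,000 × 3 × 2 = 144,000 bytes/s.
Duration = 268,848,000 / 144,000 = 1,867 s.
1,867 s / 60 = 31.12 minutes.

31.12 minutes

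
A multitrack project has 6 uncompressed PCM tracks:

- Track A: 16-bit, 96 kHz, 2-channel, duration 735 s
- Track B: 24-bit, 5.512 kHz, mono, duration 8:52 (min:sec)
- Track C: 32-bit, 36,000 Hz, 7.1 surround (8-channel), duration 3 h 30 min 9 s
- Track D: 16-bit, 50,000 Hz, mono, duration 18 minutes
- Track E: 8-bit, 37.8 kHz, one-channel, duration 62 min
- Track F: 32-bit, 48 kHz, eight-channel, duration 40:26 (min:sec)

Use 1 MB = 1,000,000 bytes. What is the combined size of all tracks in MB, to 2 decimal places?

Track A: 96,000 × 735 × 2 × 2 = 282,240,000 bytes.
Track B: 8:52 (min:sec) = 532 s; 5,512 × 532 × 3 × 1 = 8,797,152 bytes.
Track C: 3 h 30 min 9 s = 12,609 s; 36,000 × 12,609 × 4 × 8 = 14,525,568,000 bytes.
Track D: 18 minutes = 1,080 s; 50,000 × 1,080 × 2 × 1 = 108,000,000 bytes.
Track E: 62 min = 3,720 s; 37,800 × 3,720 × 1 × 1 = 140,616,000 bytes.
Track F: 40:26 (min:sec) = 2,426 s; 48,000 × 2,426 × 4 × 8 = 3,726,336,000 bytes.
Total = 18,791,557,152 bytes = 18791.56 MB.

18791.56 MB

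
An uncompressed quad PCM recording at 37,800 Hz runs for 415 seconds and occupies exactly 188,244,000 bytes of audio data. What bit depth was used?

24 bits

Bytes per sample = 188,244,000 / (37,800 × 415 × 4) = 188,244,000 / 62,748,000 = 3.
Bit depth = 3 × 8 = 24 bits.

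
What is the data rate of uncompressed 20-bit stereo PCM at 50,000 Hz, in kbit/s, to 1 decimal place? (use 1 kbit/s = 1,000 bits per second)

Bit rate = 50,000 × 20 × 2 = 2,000,000 bits/s.
= 2000.0 kbit/s.

2000.0 kbit/s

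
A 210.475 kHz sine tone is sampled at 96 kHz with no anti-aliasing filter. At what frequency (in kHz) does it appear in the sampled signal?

Nyquist = 96,000/2 = 48,000 Hz; 210,475 Hz exceeds it.
Alias = |210,475 − 2×96,000| = |210,475 − 192,000| = 18,475 Hz = 18.475 kHz.

18.475 kHz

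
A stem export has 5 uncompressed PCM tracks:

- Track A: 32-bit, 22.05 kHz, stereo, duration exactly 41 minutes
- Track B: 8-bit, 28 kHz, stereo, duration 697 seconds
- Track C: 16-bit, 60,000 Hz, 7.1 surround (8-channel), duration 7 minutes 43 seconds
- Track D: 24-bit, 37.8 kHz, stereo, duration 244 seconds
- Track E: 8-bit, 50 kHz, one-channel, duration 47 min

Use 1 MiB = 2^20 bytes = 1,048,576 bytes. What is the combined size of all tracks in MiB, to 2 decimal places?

Track A: exactly 41 minutes = 2,460 s; 22,050 × 2,460 × 4 × 2 = 433,944,000 bytes.
Track B: 28,000 × 697 × 1 × 2 = 39,032,000 bytes.
Track C: 7 minutes 43 seconds = 463 s; 60,000 × 463 × 2 × 8 = 444,480,000 bytes.
Track D: 37,800 × 244 × 3 × 2 = 55,339,200 bytes.
Track E: 47 min = 2,820 s; 50,000 × 2,820 × 1 × 1 = 141,000,000 bytes.
Total = 1,113,795,200 bytes = 1062.20 MiB.

1062.20 MiB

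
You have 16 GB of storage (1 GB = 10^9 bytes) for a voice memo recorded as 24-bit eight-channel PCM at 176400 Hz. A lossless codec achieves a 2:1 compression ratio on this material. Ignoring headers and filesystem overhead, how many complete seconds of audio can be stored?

Uncompressed byte rate = 176,400 × 3 × 8 = 4,233,600 bytes/s.
After 2:1 compression, effective rate ≈ 2116800 bytes/s.
Capacity = 16 × 1,000,000,000 = 16,000,000,000 bytes.
16,000,000,000 / effective rate ≈ 7558.58 s → 7,558 seconds.

7,558 seconds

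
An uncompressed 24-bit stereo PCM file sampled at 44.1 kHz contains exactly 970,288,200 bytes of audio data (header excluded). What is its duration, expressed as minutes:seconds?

Byte rate = 44,100 × 3 × 2 = 264,600 bytes/s.
Duration = 970,288,200 / 264,600 = 3,667 s.
3,667 s = 61:07.

61:07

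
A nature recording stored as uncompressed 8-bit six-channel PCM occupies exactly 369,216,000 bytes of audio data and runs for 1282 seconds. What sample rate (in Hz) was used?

Bytes = sample_rate × seconds × bytes_per_sample × channels.
sample_rate = 369,216,000 / (1,282 × 1 × 6) = 369,216,000 / 7,692 = 48,000 Hz.

48,000 Hz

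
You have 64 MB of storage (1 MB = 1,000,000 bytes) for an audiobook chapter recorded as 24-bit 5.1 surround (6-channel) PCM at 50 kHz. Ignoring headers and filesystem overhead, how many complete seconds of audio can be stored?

71 seconds

Uncompressed byte rate = 50,000 × 3 × 6 = 900,000 bytes/s.
Capacity = 64 × 1,000,000 = 64,000,000 bytes.
64,000,000 / 900,000 ≈ 71.11 s → 71 seconds.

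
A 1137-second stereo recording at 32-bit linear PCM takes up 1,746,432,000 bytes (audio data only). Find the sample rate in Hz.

192,000 Hz

Bytes = sample_rate × seconds × bytes_per_sample × channels.
sample_rate = 1,746,432,000 / (1,137 × 4 × 2) = 1,746,432,000 / 9,096 = 192,000 Hz.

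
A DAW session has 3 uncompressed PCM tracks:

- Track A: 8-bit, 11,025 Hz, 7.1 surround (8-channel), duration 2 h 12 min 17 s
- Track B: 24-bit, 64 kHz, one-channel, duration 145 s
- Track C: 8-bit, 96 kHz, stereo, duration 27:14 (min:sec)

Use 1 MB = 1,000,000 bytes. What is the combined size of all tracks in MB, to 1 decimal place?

Track A: 2 h 12 min 17 s = 7,937 s; 11,025 × 7,937 × 1 × 8 = 700,043,400 bytes.
Track B: 64,000 × 145 × 3 × 1 = 27,840,000 bytes.
Track C: 27:14 (min:sec) = 1,634 s; 96,000 × 1,634 × 1 × 2 = 313,728,000 bytes.
Total = 1,041,611,400 bytes = 1041.6 MB.

1041.6 MB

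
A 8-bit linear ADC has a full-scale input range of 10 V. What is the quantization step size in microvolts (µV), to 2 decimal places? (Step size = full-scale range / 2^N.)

10 V / 2^8 = 10 / 256 V = 39062.50 µV.

39062.50 µV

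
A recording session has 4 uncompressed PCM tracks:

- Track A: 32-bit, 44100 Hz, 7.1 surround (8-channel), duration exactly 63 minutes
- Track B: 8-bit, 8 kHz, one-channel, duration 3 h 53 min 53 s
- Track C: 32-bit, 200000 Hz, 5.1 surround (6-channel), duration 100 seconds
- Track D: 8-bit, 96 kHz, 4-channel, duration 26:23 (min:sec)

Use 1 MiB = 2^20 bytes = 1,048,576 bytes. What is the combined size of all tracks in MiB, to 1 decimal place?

Track A: exactly 63 minutes = 3,780 s; 44,100 × 3,780 × 4 × 8 = 5,334,336,000 bytes.
Track B: 3 h 53 min 53 s = 14,033 s; 8,000 × 14,033 × 1 × 1 = 112,264,000 bytes.
Track C: 200,000 × 100 × 4 × 6 = 480,000,000 bytes.
Track D: 26:23 (min:sec) = 1,583 s; 96,000 × 1,583 × 1 × 4 = 607,872,000 bytes.
Total = 6,534,472,000 bytes = 6231.8 MiB.

6231.8 MiB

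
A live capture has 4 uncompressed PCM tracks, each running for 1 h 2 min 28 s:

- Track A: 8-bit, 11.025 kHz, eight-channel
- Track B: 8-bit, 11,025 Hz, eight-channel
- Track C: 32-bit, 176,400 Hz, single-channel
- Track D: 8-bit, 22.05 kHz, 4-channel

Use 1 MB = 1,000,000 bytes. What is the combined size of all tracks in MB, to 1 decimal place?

3636.3 MB

1 h 2 min 28 s = 3,748 s.
Track A: 11,025 × 3,748 × 1 × 8 = 330,573,600 bytes.
Track B: 11,025 × 3,748 × 1 × 8 = 330,573,600 bytes.
Track C: 176,400 × 3,748 × 4 × 1 = 2,644,588,800 bytes.
Track D: 22,050 × 3,748 × 1 × 4 = 330,573,600 bytes.
Total = 3,636,309,600 bytes = 3636.3 MB.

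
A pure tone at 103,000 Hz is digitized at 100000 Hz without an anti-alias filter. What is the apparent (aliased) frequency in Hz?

Nyquist = 100,000/2 = 50,000 Hz; 103,000 Hz exceeds it.
Alias = |103,000 − 1×100,000| = |103,000 − 100,000| = 3,000 Hz.

3,000 Hz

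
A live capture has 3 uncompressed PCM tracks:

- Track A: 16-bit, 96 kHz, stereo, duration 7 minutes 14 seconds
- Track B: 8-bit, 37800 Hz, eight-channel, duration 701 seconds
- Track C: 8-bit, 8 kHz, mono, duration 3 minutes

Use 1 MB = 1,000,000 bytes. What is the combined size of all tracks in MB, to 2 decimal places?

Track A: 7 minutes 14 seconds = 434 s; 96,000 × 434 × 2 × 2 = 166,656,000 bytes.
Track B: 37,800 × 701 × 1 × 8 = 211,982,400 bytes.
Track C: 3 minutes = 180 s; 8,000 × 180 × 1 × 1 = 1,440,000 bytes.
Total = 380,078,400 bytes = 380.08 MB.

380.08 MB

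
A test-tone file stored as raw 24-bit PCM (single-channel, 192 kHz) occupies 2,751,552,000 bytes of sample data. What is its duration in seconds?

Byte rate = 192,000 × 3 × 1 = 576,000 bytes/s.
Duration = 2,751,552,000 / 576,000 = 4,777 s.

4,777 seconds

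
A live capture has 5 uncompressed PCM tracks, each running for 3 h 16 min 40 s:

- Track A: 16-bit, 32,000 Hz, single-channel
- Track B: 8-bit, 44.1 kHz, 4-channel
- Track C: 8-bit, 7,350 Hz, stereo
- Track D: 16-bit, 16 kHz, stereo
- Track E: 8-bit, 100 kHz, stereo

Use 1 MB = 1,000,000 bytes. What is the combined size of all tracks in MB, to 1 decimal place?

6125.4 MB

3 h 16 min 40 s = 11,800 s.
Track A: 32,000 × 11,800 × 2 × 1 = 755,200,000 bytes.
Track B: 44,100 × 11,800 × 1 × 4 = 2,081,520,000 bytes.
Track C: 7,350 × 11,800 × 1 × 2 = 173,460,000 bytes.
Track D: 16,000 × 11,800 × 2 × 2 = 755,200,000 bytes.
Track E: 100,000 × 11,800 × 1 × 2 = 2,360,000,000 bytes.
Total = 6,125,380,000 bytes = 6125.4 MB.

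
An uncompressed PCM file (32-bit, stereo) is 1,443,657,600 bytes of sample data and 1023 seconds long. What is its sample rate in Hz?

Bytes = sample_rate × seconds × bytes_per_sample × channels.
sample_rate = 1,443,657,600 / (1,023 × 4 × 2) = 1,443,657,600 / 8,184 = 176,400 Hz.

176,400 Hz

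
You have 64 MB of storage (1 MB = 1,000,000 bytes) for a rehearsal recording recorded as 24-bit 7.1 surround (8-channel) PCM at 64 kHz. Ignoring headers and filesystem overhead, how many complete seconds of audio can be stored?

41 seconds

Uncompressed byte rate = 64,000 × 3 × 8 = 1,536,000 bytes/s.
Capacity = 64 × 1,000,000 = 64,000,000 bytes.
64,000,000 / 1,536,000 ≈ 41.67 s → 41 seconds.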